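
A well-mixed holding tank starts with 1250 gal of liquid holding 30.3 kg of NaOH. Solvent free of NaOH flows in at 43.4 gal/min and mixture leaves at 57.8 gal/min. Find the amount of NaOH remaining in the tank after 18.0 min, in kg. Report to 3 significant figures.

Total volume: dV/dt = Q_in − Q_out = -14.400 gal/min, so V(t) = 1250 − 14.400 t and V(18.0) = 990.80 gal.
Solute balance: dm/dt = 0 − Q_out C = −Q_out m/V(t).
dm/m = −Q_out dt/(V₀ − 14.400 t); integrating gives ln(m/m₀) = −(Q_out/(Q_in−Q_out)) ln(V/V₀).
m = m₀ (V₀/V)^(Q_out/(Q_in−Q_out)) = 30.3 × (1250/990.80)^(-4.0139) = 11.922 kg.

11.9 kg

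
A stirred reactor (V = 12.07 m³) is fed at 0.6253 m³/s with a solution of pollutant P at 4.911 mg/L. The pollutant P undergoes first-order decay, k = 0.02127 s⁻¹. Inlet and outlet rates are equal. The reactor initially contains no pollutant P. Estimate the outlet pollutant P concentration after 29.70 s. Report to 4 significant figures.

3.084 mg/L

Accumulation = in − out − consumed: V dC/dt = Q C_in − Q C − k V C.
dC/dt = (Q/V) C_in − (Q/V + k) C; effective rate a = Q/V + k = 0.0518061 + 0.02127 = 0.0730761 s⁻¹.
C_ss = Q C_in/(Q + kV) = 3.48157 mg/L; C(t) = C_ss + (C₀ − C_ss) e^(−a t).
C(29.70) = 3.48157 + (-3.48157)·e^(−0.0730761·29.70) = 3.48157 + (-3.48157)·0.114136 = 3.08420 mg/L.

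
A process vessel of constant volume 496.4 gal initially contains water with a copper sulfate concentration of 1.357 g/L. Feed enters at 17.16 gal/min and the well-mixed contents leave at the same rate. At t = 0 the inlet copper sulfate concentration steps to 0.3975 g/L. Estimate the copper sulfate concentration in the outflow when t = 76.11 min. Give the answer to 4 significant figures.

Mass balance on the solute (V constant): V dC/dt = Q(C_in − C).
Rewrite as dC/dt + C/τ = C_in/τ, τ = V/Q = 28.9277 min.
C approaches C_in exponentially: C(t) = C_in + (C₀ − C_in) e^(−t/τ).
C(76.11) = 0.3975 + (1.357 − 0.3975)·e^(−76.11/28.9277) = 0.3975 + (0.959500)·0.0720036 = 0.466587 g/L.

0.4666 g/L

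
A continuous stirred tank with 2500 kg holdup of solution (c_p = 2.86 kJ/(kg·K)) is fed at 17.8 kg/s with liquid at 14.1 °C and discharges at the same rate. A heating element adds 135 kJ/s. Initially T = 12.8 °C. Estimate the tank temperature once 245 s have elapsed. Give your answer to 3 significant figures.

16.1 °C

Heat balance on the well-mixed liquid: M c_p dT/dt = ṁ c_p (T_in − T) + 135.
τ = M/ṁ = 140.45 s; T_ss = T_in + Q̇/(ṁ c_p) = 14.1 + 135/(17.8·2.86) = 16.752 °C.
Integrating: T(t) = T_ss + (T₀ − T_ss) e^(−t/τ).
T(245) = 16.752 + (-3.9518)·e^(−245/140.45) = 16.752 + (-3.9518)·0.17475 = 16.061 °C.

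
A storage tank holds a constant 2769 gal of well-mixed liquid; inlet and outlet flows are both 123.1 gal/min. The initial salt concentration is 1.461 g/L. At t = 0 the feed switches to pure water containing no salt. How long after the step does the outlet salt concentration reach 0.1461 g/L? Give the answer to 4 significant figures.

Species balance: V dC/dt = Q(C_in − C) ⇒ τ = V/Q = 22.4939 min.
C(t) = C_in + (C₀ − C_in) e^(−t/τ). Set C = 0.1461 and solve for t:
e^(−t/τ) = (C − C_in)/(C₀ − C_in) = (0.1461 − 0)/(1.461 − 0) = 0.100000
t = −τ ln(…) = 22.4939 × 2.30259 = 51.7941 min.

51.79 min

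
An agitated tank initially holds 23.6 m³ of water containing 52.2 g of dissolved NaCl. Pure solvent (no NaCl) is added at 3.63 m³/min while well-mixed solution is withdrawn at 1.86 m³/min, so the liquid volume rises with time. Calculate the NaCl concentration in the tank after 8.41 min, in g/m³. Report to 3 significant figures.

Total volume: dV/dt = Q_in − Q_out = 1.7700 m³/min, so V(t) = 23.6 + 1.7700 t and V(8.41) = 38.486 m³.
Species balance (pure solvent in): dm/dt = −Q_out · m/V(t).
dm/m = −Q_out dt/(V₀ + 1.7700 t); integrating gives ln(m/m₀) = −(Q_out/(Q_in−Q_out)) ln(V/V₀).
m = m₀ (V₀/V)^(Q_out/(Q_in−Q_out)) = 52.2 × (23.6/38.486)^(1.0508) = 31.224 g.
C = m/V = 31.224/38.486 = 0.81131 g/m³.

0.811 g/m³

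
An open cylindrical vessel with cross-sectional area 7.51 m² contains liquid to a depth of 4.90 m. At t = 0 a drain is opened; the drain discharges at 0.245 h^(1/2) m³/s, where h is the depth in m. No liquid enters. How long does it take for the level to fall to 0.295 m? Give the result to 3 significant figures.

102 s

Accumulation of liquid (constant cross-section A): A dh/dt = −0.245 √h.
Separate and integrate: 2(√h − √h₀) = −(0.245/A) t.
t = 2A(√h₀ − √h)/0.245 = 2·7.51·(√4.90 − √0.295)/0.245
  = 15.020 × (2.2136 − 0.54314) / 0.245 = 102.41 s.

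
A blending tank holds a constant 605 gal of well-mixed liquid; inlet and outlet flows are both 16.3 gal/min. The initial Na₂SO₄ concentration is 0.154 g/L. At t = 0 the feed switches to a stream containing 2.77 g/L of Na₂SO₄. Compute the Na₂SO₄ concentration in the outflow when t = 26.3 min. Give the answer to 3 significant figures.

1.48 g/L

Accumulation = in − out for the solute gives V dC/dt = Q(C_in − C).
Rewrite as dC/dt + C/τ = C_in/τ, τ = V/Q = 37.117 min.
C approaches C_in exponentially: C(t) = C_in + (C₀ − C_in) e^(−t/τ).
C(26.3) = 2.77 + (0.154 − 2.77)·e^(−26.3/37.117) = 2.77 + (-2.6160)·0.49234 = 1.4820 g/L.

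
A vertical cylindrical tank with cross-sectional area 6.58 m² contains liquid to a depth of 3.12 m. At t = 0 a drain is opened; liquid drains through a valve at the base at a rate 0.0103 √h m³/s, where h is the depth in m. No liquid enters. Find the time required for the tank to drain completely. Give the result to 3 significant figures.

A dh/dt = −Q_out = −0.0103 √h.
This is separable: 2 d(√h)/dt = −0.0103/A, so √h = √h₀ − (0.0103/(2A)) t.
Set h = 0: 2√h₀ = (0.0103/A) t_empty ⇒ t_empty = 2A√h₀/0.0103.
t_empty = 2·6.58·√3.12/0.0103 = 13.160·1.7664/0.0103 = 2256.8 s.

2260 s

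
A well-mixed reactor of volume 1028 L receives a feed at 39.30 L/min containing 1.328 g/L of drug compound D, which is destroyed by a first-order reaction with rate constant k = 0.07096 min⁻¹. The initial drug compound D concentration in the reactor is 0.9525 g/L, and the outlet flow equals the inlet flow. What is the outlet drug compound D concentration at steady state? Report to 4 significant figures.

Accumulation = in − out − consumed: V dC/dt = Q C_in − Q C − k V C.
Steady state (dC/dt = 0): C_ss = Q C_in/(Q + kV) = C_in/(1 + kV/Q).
C_ss = 39.30·1.328/(39.30 + 0.07096·1028) = 52.1904/112.247 = 0.464961 g/L.

0.4650 g/L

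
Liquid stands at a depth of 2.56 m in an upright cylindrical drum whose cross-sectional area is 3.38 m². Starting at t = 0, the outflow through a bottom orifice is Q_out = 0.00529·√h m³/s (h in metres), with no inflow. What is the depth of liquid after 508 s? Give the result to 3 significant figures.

1.45 m

With no inflow, A dh/dt = −0.00529 √h.
Separate and integrate: 2(√h − √h₀) = −(0.00529/A) t.
√h = √2.56 − 0.00529·508/(2·3.38) = 1.6000 − 0.39753 = 1.2025.
h = 1.2025² = 1.4459 m.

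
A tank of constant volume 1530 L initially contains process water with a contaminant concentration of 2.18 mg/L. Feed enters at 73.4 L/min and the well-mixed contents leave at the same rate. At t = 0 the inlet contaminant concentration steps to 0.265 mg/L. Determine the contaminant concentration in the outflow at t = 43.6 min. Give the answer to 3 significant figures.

Mass balance on the solute (V constant): V dC/dt = Q(C_in − C).
Rewrite as dC/dt + C/τ = C_in/τ, τ = V/Q = 20.845 min.
Solution: C(t) = C_in + (C₀ − C_in) e^(−t/τ).
C(43.6) = 0.265 + (2.18 − 0.265)·e^(−43.6/20.845) = 0.265 + (1.9150)·0.12348 = 0.50147 mg/L.

0.501 mg/L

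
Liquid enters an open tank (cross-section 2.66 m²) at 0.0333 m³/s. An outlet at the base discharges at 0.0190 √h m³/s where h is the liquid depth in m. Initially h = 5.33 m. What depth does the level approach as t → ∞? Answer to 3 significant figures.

3.07 m

Mass balance (ρ constant): A dh/dt = Q_in − 0.0190 √h. At steady state dh/dt = 0:
Q_in = 0.0190 √h_ss ⇒ √h_ss = 0.0333/0.0190 = 1.7526.
h_ss = 1.7526² = 3.0717 m. (Since h₀ = 5.33 m > h_ss, the level will fall toward this value.)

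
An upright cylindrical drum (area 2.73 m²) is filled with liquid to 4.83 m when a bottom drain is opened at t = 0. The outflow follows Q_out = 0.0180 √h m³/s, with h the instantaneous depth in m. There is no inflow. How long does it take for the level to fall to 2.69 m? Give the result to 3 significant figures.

A dh/dt = −Q_out = −0.0180 √h.
Separate and integrate: 2(√h − √h₀) = −(0.0180/A) t.
t = 2A(√h₀ − √h)/0.0180 = 2·2.73·(√4.83 − √2.69)/0.0180
  = 5.4600 × (2.1977 − 1.6401) / 0.0180 = 169.14 s.

169 s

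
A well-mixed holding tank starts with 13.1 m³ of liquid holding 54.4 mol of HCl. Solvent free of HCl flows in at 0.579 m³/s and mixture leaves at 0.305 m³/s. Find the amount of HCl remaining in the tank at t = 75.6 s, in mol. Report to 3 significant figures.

18.9 mol

Let m(t) be the amount of HCl. Volume: V(t) = V₀ + (Q_in − Q_out) t = 13.1 + 0.27400 t; V(75.6) = 33.814 m³.
Solute balance: dm/dt = 0 − Q_out C = −Q_out m/V(t).
Separate: dm/m = −Q_out dt/V(t) ⇒ ln(m/m₀) = −(Q_out/(Q_in−Q_out)) ln(V/V₀).
m = m₀ (V₀/V)^(Q_out/(Q_in−Q_out)) = 54.4 × (13.1/33.814)^(1.1131) = 18.931 mol.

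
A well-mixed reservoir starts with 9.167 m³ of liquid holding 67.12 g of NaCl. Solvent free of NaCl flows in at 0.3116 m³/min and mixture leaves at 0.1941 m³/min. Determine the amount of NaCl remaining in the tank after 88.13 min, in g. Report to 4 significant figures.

19.25 g

Total volume: dV/dt = Q_in − Q_out = 0.117500 m³/min, so V(t) = 9.167 + 0.117500 t and V(88.13) = 19.5223 m³.
Species balance (pure solvent in): dm/dt = −Q_out · m/V(t).
dm/m = −Q_out dt/(V₀ + 0.117500 t); integrating gives ln(m/m₀) = −(Q_out/(Q_in−Q_out)) ln(V/V₀).
m = m₀ (V₀/V)^(Q_out/(Q_in−Q_out)) = 67.12 × (9.167/19.5223)^(1.65191) = 19.2541 g.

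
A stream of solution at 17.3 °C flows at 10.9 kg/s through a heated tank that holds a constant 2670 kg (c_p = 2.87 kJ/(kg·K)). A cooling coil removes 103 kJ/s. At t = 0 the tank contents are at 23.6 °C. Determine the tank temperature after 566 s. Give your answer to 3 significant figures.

15.0 °C

M c_p dT/dt = ṁ c_p (T_in − T) − Q̇.
Rearrange: dT/dt = (T_ss − T)/τ with τ = M/ṁ = 244.95 s and T_ss = T_in − Q̇/(ṁ c_p) = 14.007 °C.
Solution: T(t) = T_ss + (T₀ − T_ss) e^(−t/τ).
T(566) = 14.007 + (9.5925)·e^(−566/244.95) = 14.007 + (9.5925)·0.099198 = 14.959 °C.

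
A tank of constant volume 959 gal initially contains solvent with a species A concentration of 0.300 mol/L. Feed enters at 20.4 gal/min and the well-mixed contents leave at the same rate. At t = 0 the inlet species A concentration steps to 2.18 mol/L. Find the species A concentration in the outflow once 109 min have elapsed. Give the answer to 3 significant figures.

Transient balance on the dissolved component: V dC/dt = Q(C_in − C).
So dC/dt = (C_in − C)/τ with τ = V/Q = 959/20.4 = 47.010 min.
Integrating: C(t) = C_in + (C₀ − C_in) e^(−t/τ).
C(109) = 2.18 + (0.300 − 2.18)·e^(−109/47.010) = 2.18 + (-1.8800)·0.098405 = 1.9950 mol/L.

1.99 mol/L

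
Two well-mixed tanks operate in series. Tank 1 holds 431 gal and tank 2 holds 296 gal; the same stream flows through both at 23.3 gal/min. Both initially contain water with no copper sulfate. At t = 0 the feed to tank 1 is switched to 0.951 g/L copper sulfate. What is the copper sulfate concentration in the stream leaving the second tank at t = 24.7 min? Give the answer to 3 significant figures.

0.451 g/L

Time constants: τᵢ = Vᵢ/Q for each well-mixed tank.
τ₁ = 431/23.3 = 18.498 min; τ₂ = 296/23.3 = 12.704 min.
Tank 1: C₁ = C_in(1 − e^(−t/τ₁)). Tank 2 (τ₁ ≠ τ₂): C₂ = C_in[1 − (τ₁ e^(−t/τ₁) − τ₂ e^(−t/τ₂))/(τ₁ − τ₂)].
At t = 24.7: e^(−t/τ₁) = 0.26308, e^(−t/τ₂) = 0.14309.
C₂ = 0.951·[1 − (18.498·0.26308 − 12.704·0.14309)/(5.7940)] = 0.951·0.47382 = 0.45060 g/L.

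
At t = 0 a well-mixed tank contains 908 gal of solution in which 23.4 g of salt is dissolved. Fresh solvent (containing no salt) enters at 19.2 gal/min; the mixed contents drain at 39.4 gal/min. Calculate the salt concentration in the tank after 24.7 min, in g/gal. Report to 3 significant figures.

Total volume: dV/dt = Q_in − Q_out = -20.200 gal/min, so V(t) = 908 − 20.200 t and V(24.7) = 409.06 gal.
Species balance (pure solvent in): dm/dt = −Q_out · m/V(t).
Separate: dm/m = −Q_out dt/V(t) ⇒ ln(m/m₀) = −(Q_out/(Q_in−Q_out)) ln(V/V₀).
m = m₀ (V₀/V)^(Q_out/(Q_in−Q_out)) = 23.4 × (908/409.06)^(-1.9505) = 4.9404 g.
C = m/V = 4.9404/409.06 = 0.012077 g/gal.

0.0121 g/gal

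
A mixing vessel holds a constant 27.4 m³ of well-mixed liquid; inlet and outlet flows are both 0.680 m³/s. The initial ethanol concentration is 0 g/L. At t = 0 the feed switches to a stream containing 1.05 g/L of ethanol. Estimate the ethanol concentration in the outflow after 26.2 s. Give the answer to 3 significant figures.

0.502 g/L

Accumulation = in − out for the solute gives V dC/dt = Q(C_in − C).
Time constant τ = V/Q = 27.4/0.680 = 40.294 s.
This is linear first-order; C(t) = C_in + (C₀ − C_in) e^(−t/τ).
C(26.2) = 1.05 + (0 − 1.05)·e^(−26.2/40.294) = 1.05 + (-1.0500)·0.52193 = 0.50197 g/L.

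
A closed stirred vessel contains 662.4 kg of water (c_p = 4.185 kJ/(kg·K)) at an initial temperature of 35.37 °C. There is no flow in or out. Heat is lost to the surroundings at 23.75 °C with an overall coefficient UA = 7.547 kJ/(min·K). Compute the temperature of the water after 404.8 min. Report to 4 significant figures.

First-law balance (no shaft work): M c_p dT/dt = −UA(T − T_amb).
dT/dt = (T_ss − T)/τ with T_ss = T_amb = 23.7500 °C, τ = M c_p/UA = 662.4·4.185/7.547 = 367.317 min.
T approaches T_ss exponentially: T(t) = T_ss + (T₀ − T_ss) e^(−t/τ).
T(404.8) = 23.7500 + (11.6200)·0.332191 = 27.6101 °C.

27.61 °C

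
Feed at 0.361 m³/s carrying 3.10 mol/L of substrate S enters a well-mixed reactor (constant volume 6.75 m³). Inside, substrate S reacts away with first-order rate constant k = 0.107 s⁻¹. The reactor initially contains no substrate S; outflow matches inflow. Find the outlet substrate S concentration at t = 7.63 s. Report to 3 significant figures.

Species balance: V dC/dt = Q C_in − Q C − k V C.
dC/dt = (Q/V) C_in − (Q/V + k) C; effective rate a = Q/V + k = 0.053481 + 0.107 = 0.16048 s⁻¹.
C_ss = Q C_in/(Q + kV) = 1.0331 mol/L; C(t) = C_ss + (C₀ − C_ss) e^(−a t).
C(7.63) = 1.0331 + (-1.0331)·e^(−0.16048·7.63) = 1.0331 + (-1.0331)·0.29391 = 0.72946 mol/L.

0.729 mol/L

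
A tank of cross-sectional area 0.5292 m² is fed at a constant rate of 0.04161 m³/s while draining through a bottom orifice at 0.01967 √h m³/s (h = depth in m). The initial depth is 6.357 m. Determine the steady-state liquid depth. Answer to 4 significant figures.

4.475 m

A dh/dt = Q_in − 0.01967 √h. Steady state requires inflow = outflow:
Q_in = 0.01967 √h_ss ⇒ √h_ss = 0.04161/0.01967 = 2.11540.
h_ss = 2.11540² = 4.47493 m. (Since h₀ = 6.357 m > h_ss, the level will fall toward this value.)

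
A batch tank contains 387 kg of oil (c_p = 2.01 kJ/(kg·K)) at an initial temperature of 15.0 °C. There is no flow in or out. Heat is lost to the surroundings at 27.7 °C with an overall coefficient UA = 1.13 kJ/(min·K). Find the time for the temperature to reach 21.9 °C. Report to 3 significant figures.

M c_p dT/dt = −UA(T − T_amb).
τ = M c_p/UA = 688.38 min; T_ss = T_amb = 27.700 °C.
T(t) = T_ss + (T₀ − T_ss)e^(−t/τ); set T = 21.9:
t = −τ ln[(T − T_ss)/(T₀ − T_ss)] = −688.38 · ln(0.45669) = 539.51 min.

540 min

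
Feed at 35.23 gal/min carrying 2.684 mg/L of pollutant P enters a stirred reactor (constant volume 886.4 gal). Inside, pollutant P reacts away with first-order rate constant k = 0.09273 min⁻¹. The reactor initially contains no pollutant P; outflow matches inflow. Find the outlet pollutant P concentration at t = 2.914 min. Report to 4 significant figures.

V dC/dt = Q(C_in − C) − k V C.
This is linear with rate a = Q/V + k = 0.132475 min⁻¹.
C_ss = Q C_in/(Q + kV) = 0.805251 mg/L; C(t) = C_ss + (C₀ − C_ss) e^(−a t).
C(2.914) = 0.805251 + (-0.805251)·e^(−0.132475·2.914) = 0.805251 + (-0.805251)·0.679749 = 0.257883 mg/L.

0.2579 mg/L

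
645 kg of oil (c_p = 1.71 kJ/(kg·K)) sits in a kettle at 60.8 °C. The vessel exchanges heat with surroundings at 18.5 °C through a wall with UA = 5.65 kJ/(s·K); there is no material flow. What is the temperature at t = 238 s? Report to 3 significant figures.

31.0 °C

First-law balance (no shaft work): M c_p dT/dt = −UA(T − T_amb).
dT/dt = (T_ss − T)/τ with T_ss = T_amb = 18.500 °C, τ = M c_p/UA = 645·1.71/5.65 = 195.21 s.
This is linear first-order; T(t) = T_ss + (T₀ − T_ss) e^(−t/τ).
T(238) = 18.500 + (42.300)·0.29547 = 30.998 °C.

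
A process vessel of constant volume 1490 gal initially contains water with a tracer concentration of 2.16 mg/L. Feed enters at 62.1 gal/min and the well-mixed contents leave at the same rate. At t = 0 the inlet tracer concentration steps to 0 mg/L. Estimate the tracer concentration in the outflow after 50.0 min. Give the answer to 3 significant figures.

0.269 mg/L

Species balance on the tank: V dC/dt = Q(C_in − C).
So dC/dt = (C_in − C)/τ with τ = V/Q = 1490/62.1 = 23.994 min.
C approaches C_in exponentially: C(t) = C_in + (C₀ − C_in) e^(−t/τ).
C(50.0) = 0 + (2.16 − 0)·e^(−50.0/23.994) = 0 + (2.1600)·0.12444 = 0.26880 mg/L.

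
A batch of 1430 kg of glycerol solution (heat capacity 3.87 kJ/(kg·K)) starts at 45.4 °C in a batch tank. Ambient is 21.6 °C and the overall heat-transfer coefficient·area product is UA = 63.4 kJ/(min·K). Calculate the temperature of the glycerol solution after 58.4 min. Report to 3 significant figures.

First-law balance (no shaft work): M c_p dT/dt = −UA(T − T_amb).
dT/dt = (T_ss − T)/τ with T_ss = T_amb = 21.600 °C, τ = M c_p/UA = 1430·3.87/63.4 = 87.289 min.
Integrating: T(t) = T_ss + (T₀ − T_ss) e^(−t/τ).
T(58.4) = 21.600 + (23.800)·0.51220 = 33.790 °C.

33.8 °C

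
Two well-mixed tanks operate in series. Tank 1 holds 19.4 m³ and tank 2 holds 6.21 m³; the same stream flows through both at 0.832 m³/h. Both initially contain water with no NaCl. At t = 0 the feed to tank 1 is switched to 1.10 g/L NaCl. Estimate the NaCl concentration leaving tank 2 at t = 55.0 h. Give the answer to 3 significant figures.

0.947 g/L

Each tank obeys Vᵢ dCᵢ/dt = Q(Cᵢ₋₁ − Cᵢ), so τᵢ = Vᵢ/Q.
τ₁ = 19.4/0.832 = 23.317 h; τ₂ = 6.21/0.832 = 7.4639 h.
Solving the cascade with C₁(0)=C₂(0)=0 gives C₂(t) = C_in[1 − (τ₁ e^(−t/τ₁) − τ₂ e^(−t/τ₂))/(τ₁ − τ₂)].
At t = 55.0: e^(−t/τ₁) = 0.094537, e^(−t/τ₂) = 0.00063065.
C₂ = 1.10·[1 − (23.317·0.094537 − 7.4639·0.00063065)/(15.853)] = 1.10·0.86125 = 0.94738 g/L.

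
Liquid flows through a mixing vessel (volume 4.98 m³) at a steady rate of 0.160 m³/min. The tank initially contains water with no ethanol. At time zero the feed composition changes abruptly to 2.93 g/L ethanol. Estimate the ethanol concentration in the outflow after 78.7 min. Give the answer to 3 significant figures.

Transient balance on the dissolved component: V dC/dt = Q(C_in − C).
Time constant τ = V/Q = 4.98/0.160 = 31.125 min.
Integrating: C(t) = C_in + (C₀ − C_in) e^(−t/τ).
C(78.7) = 2.93 + (0 − 2.93)·e^(−78.7/31.125) = 2.93 + (-2.9300)·0.079777 = 2.6963 g/L.

2.70 g/L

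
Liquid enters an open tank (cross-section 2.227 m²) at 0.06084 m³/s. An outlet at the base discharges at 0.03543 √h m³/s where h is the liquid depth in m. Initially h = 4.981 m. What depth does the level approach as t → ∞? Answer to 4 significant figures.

2.949 m

Level balance: A dh/dt = 0.06084 − 0.03543 √h. Setting dh/dt = 0:
Q_in = 0.03543 √h_ss ⇒ √h_ss = 0.06084/0.03543 = 1.71719.
h_ss = 1.71719² = 2.94874 m. (Since h₀ = 4.981 m > h_ss, the level will fall toward this value.)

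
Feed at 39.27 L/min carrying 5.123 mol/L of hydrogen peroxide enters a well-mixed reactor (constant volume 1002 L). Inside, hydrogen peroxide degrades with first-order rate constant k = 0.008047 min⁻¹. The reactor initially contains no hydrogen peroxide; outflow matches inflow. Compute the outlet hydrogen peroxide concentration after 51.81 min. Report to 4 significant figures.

Accumulation = in − out − consumed: V dC/dt = Q C_in − Q C − k V C.
dC/dt = (Q/V) C_in − (Q/V + k) C; effective rate a = Q/V + k = 0.0391916 + 0.008047 = 0.0472386 min⁻¹.
C_ss = Q C_in/(Q + kV) = 4.25031 mol/L; C(t) = C_ss + (C₀ − C_ss) e^(−a t).
C(51.81) = 4.25031 + (-4.25031)·e^(−0.0472386·51.81) = 4.25031 + (-4.25031)·0.0865154 = 3.88259 mol/L.

3.883 mol/L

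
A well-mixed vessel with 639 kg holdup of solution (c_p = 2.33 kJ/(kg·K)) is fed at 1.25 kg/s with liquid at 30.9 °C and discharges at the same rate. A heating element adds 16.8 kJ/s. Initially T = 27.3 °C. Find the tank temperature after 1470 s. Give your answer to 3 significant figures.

36.1 °C

M c_p dT/dt = ṁ c_p (T_in − T) + Q̇.
τ = M/ṁ = 511.20 s; T_ss = T_in + Q̇/(ṁ c_p) = 30.9 + 16.8/(1.25·2.33) = 36.668 °C.
This is linear first-order; T(t) = T_ss + (T₀ − T_ss) e^(−t/τ).
T(1470) = 36.668 + (-9.3682)·e^(−1470/511.20) = 36.668 + (-9.3682)·0.056383 = 36.140 °C.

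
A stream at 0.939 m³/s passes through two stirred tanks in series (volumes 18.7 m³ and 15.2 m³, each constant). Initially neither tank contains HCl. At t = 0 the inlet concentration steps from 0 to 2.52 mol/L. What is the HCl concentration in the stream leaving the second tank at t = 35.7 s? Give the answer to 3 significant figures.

1.48 mol/L

Each tank obeys Vᵢ dCᵢ/dt = Q(Cᵢ₋₁ − Cᵢ), so τᵢ = Vᵢ/Q.
τ₁ = 18.7/0.939 = 19.915 s; τ₂ = 15.2/0.939 = 16.187 s.
Tank 1: C₁ = C_in(1 − e^(−t/τ₁)). Tank 2 (τ₁ ≠ τ₂): C₂ = C_in[1 − (τ₁ e^(−t/τ₁) − τ₂ e^(−t/τ₂))/(τ₁ − τ₂)].
At t = 35.7: e^(−t/τ₁) = 0.16652, e^(−t/τ₂) = 0.11020.
C₂ = 2.52·[1 − (19.915·0.16652 − 16.187·0.11020)/(3.7274)] = 2.52·0.58891 = 1.4840 mol/L.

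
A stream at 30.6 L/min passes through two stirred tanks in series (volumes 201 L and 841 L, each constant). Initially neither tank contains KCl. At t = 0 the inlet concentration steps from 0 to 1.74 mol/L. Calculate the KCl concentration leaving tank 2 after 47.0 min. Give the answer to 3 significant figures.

1.33 mol/L

Species balance on tank i: dCᵢ/dt = (Cᵢ₋₁ − Cᵢ)/τᵢ with τᵢ = Vᵢ/Q.
τ₁ = 201/30.6 = 6.5686 min; τ₂ = 841/30.6 = 27.484 min.
Tank 1: C₁ = C_in(1 − e^(−t/τ₁)). Tank 2 (τ₁ ≠ τ₂): C₂ = C_in[1 − (τ₁ e^(−t/τ₁) − τ₂ e^(−t/τ₂))/(τ₁ − τ₂)].
At t = 47.0: e^(−t/τ₁) = 0.00078077, e^(−t/τ₂) = 0.18085.
C₂ = 1.74·[1 − (6.5686·0.00078077 − 27.484·0.18085)/(-20.915)] = 1.74·0.76260 = 1.3269 mol/L.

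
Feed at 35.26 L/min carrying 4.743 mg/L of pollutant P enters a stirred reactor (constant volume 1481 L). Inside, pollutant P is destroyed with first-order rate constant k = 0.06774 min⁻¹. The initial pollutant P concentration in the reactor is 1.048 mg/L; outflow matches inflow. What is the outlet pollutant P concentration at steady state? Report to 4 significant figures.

V dC/dt = Q(C_in − C) − k V C.
At steady state: 0 = Q C_in − (Q + kV) C_ss, so C_ss = Q C_in/(Q + kV).
C_ss = 35.26·4.743/(35.26 + 0.06774·1481) = 167.238/135.583 = 1.23348 mg/L.

1.233 mg/L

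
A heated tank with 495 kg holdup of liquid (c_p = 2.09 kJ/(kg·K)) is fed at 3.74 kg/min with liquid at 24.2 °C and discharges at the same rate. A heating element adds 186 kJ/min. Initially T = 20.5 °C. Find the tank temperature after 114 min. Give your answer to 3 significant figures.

M c_p dT/dt = ṁ c_p (T_in − T) + Q̇.
Rearrange: dT/dt = (T_ss − T)/τ with τ = M/ṁ = 132.35 min and T_ss = T_in + Q̇/(ṁ c_p) = 47.996 °C.
Integrating: T(t) = T_ss + (T₀ − T_ss) e^(−t/τ).
T(114) = 47.996 + (-27.496)·e^(−114/132.35) = 47.996 + (-27.496)·0.42260 = 36.376 °C.

36.4 °C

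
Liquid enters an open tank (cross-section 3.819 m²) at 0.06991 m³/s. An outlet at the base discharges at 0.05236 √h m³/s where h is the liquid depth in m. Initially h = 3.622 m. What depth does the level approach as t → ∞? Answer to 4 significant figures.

Volume balance on the tank: A dh/dt = Q_in − 0.05236 √h. At steady state dh/dt = 0:
Q_in = 0.05236 √h_ss ⇒ √h_ss = 0.06991/0.05236 = 1.33518.
h_ss = 1.33518² = 1.78270 m. (Since h₀ = 3.622 m > h_ss, the level will fall toward this value.)

1.783 m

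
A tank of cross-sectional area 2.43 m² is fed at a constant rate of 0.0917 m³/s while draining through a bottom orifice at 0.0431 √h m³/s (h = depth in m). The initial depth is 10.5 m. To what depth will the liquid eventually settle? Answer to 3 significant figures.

Volume balance on the tank: A dh/dt = Q_in − 0.0431 √h. At steady state dh/dt = 0:
Q_in = 0.0431 √h_ss ⇒ √h_ss = 0.0917/0.0431 = 2.1276.
h_ss = 2.1276² = 4.5267 m. (Since h₀ = 10.5 m > h_ss, the level will fall toward this value.)

4.53 m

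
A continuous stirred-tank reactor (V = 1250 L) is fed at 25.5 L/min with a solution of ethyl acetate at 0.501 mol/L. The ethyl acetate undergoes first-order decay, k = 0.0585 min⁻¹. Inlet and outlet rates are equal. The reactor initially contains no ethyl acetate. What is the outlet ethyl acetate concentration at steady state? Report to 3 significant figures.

0.130 mol/L

Accumulation = in − out − consumed: V dC/dt = Q C_in − Q C − k V C.
Steady state (dC/dt = 0): C_ss = Q C_in/(Q + kV) = C_in/(1 + kV/Q).
C_ss = 25.5·0.501/(25.5 + 0.0585·1250) = 12.775/98.625 = 0.12954 mol/L.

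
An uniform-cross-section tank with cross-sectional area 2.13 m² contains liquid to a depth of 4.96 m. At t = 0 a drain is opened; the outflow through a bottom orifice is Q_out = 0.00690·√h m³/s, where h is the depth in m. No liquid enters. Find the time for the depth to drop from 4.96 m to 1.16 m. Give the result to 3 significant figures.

A dh/dt = −Q_out = −0.00690 √h.
∫ h^(−1/2) dh = −(0.00690/A) ∫ dt, giving 2√h = 2√h₀ − (0.00690/A) t.
t = 2A(√h₀ − √h)/0.00690 = 2·2.13·(√4.96 − √1.16)/0.00690
  = 4.2600 × (2.2271 − 1.0770) / 0.00690 = 710.04 s.

710 s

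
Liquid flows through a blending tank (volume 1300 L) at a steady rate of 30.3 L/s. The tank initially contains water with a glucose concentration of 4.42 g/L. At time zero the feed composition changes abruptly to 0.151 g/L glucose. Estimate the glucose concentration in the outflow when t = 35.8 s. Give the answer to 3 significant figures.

2.00 g/L

Transient balance on the dissolved component: V dC/dt = Q(C_in − C).
Time constant τ = V/Q = 1300/30.3 = 42.904 s.
C approaches C_in exponentially: C(t) = C_in + (C₀ − C_in) e^(−t/τ).
C(35.8) = 0.151 + (4.42 − 0.151)·e^(−35.8/42.904) = 0.151 + (4.2690)·0.43413 = 2.0043 g/L.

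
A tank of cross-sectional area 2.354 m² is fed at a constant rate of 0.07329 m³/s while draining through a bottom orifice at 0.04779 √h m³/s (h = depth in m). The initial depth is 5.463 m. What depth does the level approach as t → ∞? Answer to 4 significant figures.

2.352 m

Level balance: A dh/dt = 0.07329 − 0.04779 √h. Setting dh/dt = 0:
Q_in = 0.04779 √h_ss ⇒ √h_ss = 0.07329/0.04779 = 1.53358.
h_ss = 1.53358² = 2.35188 m. (Since h₀ = 5.463 m > h_ss, the level will fall toward this value.)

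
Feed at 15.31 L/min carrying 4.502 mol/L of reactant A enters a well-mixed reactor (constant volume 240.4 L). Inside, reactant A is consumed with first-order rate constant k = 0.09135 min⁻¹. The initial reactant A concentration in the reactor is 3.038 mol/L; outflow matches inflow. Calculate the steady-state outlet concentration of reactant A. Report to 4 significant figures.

1.849 mol/L

Accumulation = in − out − consumed: V dC/dt = Q C_in − Q C − k V C.
At steady state: 0 = Q C_in − (Q + kV) C_ss, so C_ss = Q C_in/(Q + kV).
C_ss = 15.31·4.502/(15.31 + 0.09135·240.4) = 68.9256/37.2705 = 1.84933 mol/L.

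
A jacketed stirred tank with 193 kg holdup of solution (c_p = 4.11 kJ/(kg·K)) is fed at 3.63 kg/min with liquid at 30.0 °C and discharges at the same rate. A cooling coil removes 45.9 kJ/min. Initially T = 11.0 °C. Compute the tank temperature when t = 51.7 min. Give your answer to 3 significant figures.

Unsteady energy balance on the tank contents: M c_p dT/dt = ṁ c_p (T_in − T) − 45.9.
Rearrange: dT/dt = (T_ss − T)/τ with τ = M/ṁ = 53.168 min and T_ss = T_in − Q̇/(ṁ c_p) = 26.923 °C.
This is linear first-order; T(t) = T_ss + (T₀ − T_ss) e^(−t/τ).
T(51.7) = 26.923 + (-15.923)·e^(−51.7/53.168) = 26.923 + (-15.923)·0.37818 = 20.902 °C.

20.9 °C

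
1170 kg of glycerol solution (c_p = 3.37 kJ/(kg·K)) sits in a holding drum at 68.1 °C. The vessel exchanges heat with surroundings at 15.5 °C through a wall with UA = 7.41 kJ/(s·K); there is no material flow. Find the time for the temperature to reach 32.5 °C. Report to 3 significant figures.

601 s

Lumped-capacitance energy balance: M c_p dT/dt = UA(T_amb − T).
τ = M c_p/UA = 532.11 s; T_ss = T_amb = 15.500 °C.
T(t) = T_ss + (T₀ − T_ss)e^(−t/τ); set T = 32.5:
t = −τ ln[(T − T_ss)/(T₀ − T_ss)] = −532.11 · ln(0.32319) = 601.01 s.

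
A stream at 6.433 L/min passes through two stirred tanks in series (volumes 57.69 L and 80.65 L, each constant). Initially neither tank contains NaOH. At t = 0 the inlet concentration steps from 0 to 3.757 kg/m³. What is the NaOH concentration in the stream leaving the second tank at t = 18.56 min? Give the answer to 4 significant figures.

1.946 kg/m³

Species balance on tank i: dCᵢ/dt = (Cᵢ₋₁ − Cᵢ)/τᵢ with τᵢ = Vᵢ/Q.
τ₁ = 57.69/6.433 = 8.96782 min; τ₂ = 80.65/6.433 = 12.5369 min.
Tank 1: C₁ = C_in(1 − e^(−t/τ₁)). Tank 2 (τ₁ ≠ τ₂): C₂ = C_in[1 − (τ₁ e^(−t/τ₁) − τ₂ e^(−t/τ₂))/(τ₁ − τ₂)].
At t = 18.56: e^(−t/τ₁) = 0.126234, e^(−t/τ₂) = 0.227540.
C₂ = 3.757·[1 − (8.96782·0.126234 − 12.5369·0.227540)/(-3.56910)] = 3.757·0.517913 = 1.94580 kg/m³.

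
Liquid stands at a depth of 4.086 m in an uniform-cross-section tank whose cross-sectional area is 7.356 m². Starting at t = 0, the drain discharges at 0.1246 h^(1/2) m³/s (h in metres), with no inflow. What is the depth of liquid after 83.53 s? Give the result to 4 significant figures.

1.726 m

A dh/dt = −Q_out = −0.1246 √h.
∫ h^(−1/2) dh = −(0.1246/A) ∫ dt, giving 2√h = 2√h₀ − (0.1246/A) t.
√h = √4.086 − 0.1246·83.53/(2·7.356) = 2.02139 − 0.707439 = 1.31395.
h = 1.31395² = 1.72646 m.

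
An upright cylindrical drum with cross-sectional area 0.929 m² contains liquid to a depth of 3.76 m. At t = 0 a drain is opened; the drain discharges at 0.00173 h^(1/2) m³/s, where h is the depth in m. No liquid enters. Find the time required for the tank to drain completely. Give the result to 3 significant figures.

2080 s

A dh/dt = −Q_out = −0.00173 √h.
This is separable: 2 d(√h)/dt = −0.00173/A, so √h = √h₀ − (0.00173/(2A)) t.
Set h = 0: 2√h₀ = (0.00173/A) t_empty ⇒ t_empty = 2A√h₀/0.00173.
t_empty = 2·0.929·√3.76/0.00173 = 1.8580·1.9391/0.00173 = 2082.5 s.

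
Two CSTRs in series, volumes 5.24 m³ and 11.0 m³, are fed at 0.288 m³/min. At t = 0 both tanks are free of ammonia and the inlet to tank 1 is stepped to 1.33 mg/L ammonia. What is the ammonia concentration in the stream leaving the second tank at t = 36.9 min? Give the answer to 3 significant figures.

0.523 mg/L

Time constants: τᵢ = Vᵢ/Q for each well-mixed tank.
τ₁ = 5.24/0.288 = 18.194 min; τ₂ = 11.0/0.288 = 38.194 min.
Tank 1: C₁ = C_in(1 − e^(−t/τ₁)). Tank 2 (τ₁ ≠ τ₂): C₂ = C_in[1 − (τ₁ e^(−t/τ₁) − τ₂ e^(−t/τ₂))/(τ₁ − τ₂)].
At t = 36.9: e^(−t/τ₁) = 0.13159, e^(−t/τ₂) = 0.38056.
C₂ = 1.33·[1 − (18.194·0.13159 − 38.194·0.38056)/(-20.000)] = 1.33·0.39294 = 0.52261 mg/L.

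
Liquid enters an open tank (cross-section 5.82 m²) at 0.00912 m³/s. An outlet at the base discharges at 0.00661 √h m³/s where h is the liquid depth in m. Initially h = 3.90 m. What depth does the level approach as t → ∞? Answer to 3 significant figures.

A dh/dt = Q_in − 0.00661 √h. Steady state requires inflow = outflow:
Q_in = 0.00661 √h_ss ⇒ √h_ss = 0.00912/0.00661 = 1.3797.
h_ss = 1.3797² = 1.9036 m. (Since h₀ = 3.90 m > h_ss, the level will fall toward this value.)

1.90 m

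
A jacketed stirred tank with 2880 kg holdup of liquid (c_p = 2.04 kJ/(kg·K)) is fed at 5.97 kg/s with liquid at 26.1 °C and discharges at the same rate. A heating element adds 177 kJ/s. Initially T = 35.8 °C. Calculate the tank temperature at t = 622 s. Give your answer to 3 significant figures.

Heat balance on the well-mixed liquid: M c_p dT/dt = ṁ c_p (T_in − T) + 177.
τ = M/ṁ = 482.41 s; T_ss = T_in + Q̇/(ṁ c_p) = 26.1 + 177/(5.97·2.04) = 40.633 °C.
This is linear first-order; T(t) = T_ss + (T₀ − T_ss) e^(−t/τ).
T(622) = 40.633 + (-4.8335)·e^(−622/482.41) = 40.633 + (-4.8335)·0.27545 = 39.302 °C.

39.3 °C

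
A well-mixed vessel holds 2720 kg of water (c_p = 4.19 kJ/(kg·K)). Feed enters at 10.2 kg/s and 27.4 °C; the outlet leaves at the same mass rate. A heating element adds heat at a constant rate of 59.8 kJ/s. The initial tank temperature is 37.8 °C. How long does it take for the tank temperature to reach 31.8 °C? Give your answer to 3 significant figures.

293 s

M c_p dT/dt = ṁ c_p (T_in − T) + Q̇.
τ = M/ṁ = 266.67 s; T_ss = T_in + Q̇/(ṁ c_p) = 28.799 °C.
T(t) = T_ss + (T₀ − T_ss) e^(−t/τ). Set T = 31.8:
e^(−t/τ) = (31.8 − 28.799)/(37.8 − 28.799) = 0.33339
t = −266.67 · ln(0.33339) = 292.92 s.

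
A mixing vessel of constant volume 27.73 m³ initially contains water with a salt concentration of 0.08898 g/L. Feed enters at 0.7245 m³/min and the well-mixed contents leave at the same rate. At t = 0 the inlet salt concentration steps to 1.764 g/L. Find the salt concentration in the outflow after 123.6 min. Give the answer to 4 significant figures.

1.698 g/L

Accumulation = in − out for the solute gives V dC/dt = Q(C_in − C).
Rewrite as dC/dt + C/τ = C_in/τ, τ = V/Q = 38.2747 min.
C approaches C_in exponentially: C(t) = C_in + (C₀ − C_in) e^(−t/τ).
C(123.6) = 1.764 + (0.08898 − 1.764)·e^(−123.6/38.2747) = 1.764 + (-1.67502)·0.0395856 = 1.69769 g/L.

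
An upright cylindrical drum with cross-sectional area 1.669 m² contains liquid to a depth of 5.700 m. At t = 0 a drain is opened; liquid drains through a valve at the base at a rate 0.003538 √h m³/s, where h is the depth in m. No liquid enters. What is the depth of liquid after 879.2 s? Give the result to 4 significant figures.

A dh/dt = −Q_out = −0.003538 √h.
∫ h^(−1/2) dh = −(0.003538/A) ∫ dt, giving 2√h = 2√h₀ − (0.003538/A) t.
√h = √5.700 − 0.003538·879.2/(2·1.669) = 2.38747 − 0.931878 = 1.45559.
h = 1.45559² = 2.11874 m.

2.119 m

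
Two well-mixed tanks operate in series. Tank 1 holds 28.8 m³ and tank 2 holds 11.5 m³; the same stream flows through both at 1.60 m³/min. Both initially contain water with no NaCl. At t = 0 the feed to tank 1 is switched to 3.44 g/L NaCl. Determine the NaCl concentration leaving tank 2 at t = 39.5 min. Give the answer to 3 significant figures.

2.81 g/L

Each tank obeys Vᵢ dCᵢ/dt = Q(Cᵢ₋₁ − Cᵢ), so τᵢ = Vᵢ/Q.
τ₁ = 28.8/1.60 = 18.000 min; τ₂ = 11.5/1.60 = 7.1875 min.
Solving the cascade with C₁(0)=C₂(0)=0 gives C₂(t) = C_in[1 − (τ₁ e^(−t/τ₁) − τ₂ e^(−t/τ₂))/(τ₁ − τ₂)].
At t = 39.5: e^(−t/τ₁) = 0.11142, e^(−t/τ₂) = 0.0041046.
C₂ = 3.44·[1 − (18.000·0.11142 − 7.1875·0.0041046)/(10.812)] = 3.44·0.81724 = 2.8113 g/L.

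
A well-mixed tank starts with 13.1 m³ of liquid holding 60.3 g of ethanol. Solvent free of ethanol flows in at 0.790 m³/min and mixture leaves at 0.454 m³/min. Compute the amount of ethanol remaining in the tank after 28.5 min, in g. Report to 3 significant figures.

28.7 g

Total volume: dV/dt = Q_in − Q_out = 0.33600 m³/min, so V(t) = 13.1 + 0.33600 t and V(28.5) = 22.676 m³.
Species balance (pure solvent in): dm/dt = −Q_out · m/V(t).
dm/m = −Q_out dt/(V₀ + 0.33600 t); integrating gives ln(m/m₀) = −(Q_out/(Q_in−Q_out)) ln(V/V₀).
m = m₀ (V₀/V)^(Q_out/(Q_in−Q_out)) = 60.3 × (13.1/22.676)^(1.3512) = 28.730 g.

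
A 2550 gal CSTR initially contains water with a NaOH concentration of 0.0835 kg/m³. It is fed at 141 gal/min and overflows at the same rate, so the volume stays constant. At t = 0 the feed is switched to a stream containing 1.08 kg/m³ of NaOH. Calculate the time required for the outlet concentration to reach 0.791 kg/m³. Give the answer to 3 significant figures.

Mass balance on the solute (V constant): V dC/dt = Q(C_in − C), so τ = V/Q = 18.085 min.
C(t) = C_in + (C₀ − C_in) e^(−t/τ). Set C = 0.791 and solve for t:
e^(−t/τ) = (C − C_in)/(C₀ − C_in) = (0.791 − 1.08)/(0.0835 − 1.08) = 0.29002
t = −τ ln(…) = 18.085 × 1.2378 = 22.386 min.

22.4 min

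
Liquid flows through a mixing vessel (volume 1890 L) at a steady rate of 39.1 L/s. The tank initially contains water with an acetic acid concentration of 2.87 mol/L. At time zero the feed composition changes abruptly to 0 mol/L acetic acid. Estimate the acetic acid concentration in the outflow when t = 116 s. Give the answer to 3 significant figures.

0.260 mol/L

Species balance on the tank: V dC/dt = Q(C_in − C).
Time constant τ = V/Q = 1890/39.1 = 48.338 s.
This is linear first-order; C(t) = C_in + (C₀ − C_in) e^(−t/τ).
C(116) = 0 + (2.87 − 0)·e^(−116/48.338) = 0 + (2.8700)·0.090737 = 0.26042 mol/L.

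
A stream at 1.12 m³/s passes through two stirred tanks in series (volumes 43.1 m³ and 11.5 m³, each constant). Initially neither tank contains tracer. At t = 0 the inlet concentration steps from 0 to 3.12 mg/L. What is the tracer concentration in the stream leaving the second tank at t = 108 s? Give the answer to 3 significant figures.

2.86 mg/L

Each tank obeys Vᵢ dCᵢ/dt = Q(Cᵢ₋₁ − Cᵢ), so τᵢ = Vᵢ/Q.
τ₁ = 43.1/1.12 = 38.482 s; τ₂ = 11.5/1.12 = 10.268 s.
Solving the cascade with C₁(0)=C₂(0)=0 gives C₂(t) = C_in[1 − (τ₁ e^(−t/τ₁) − τ₂ e^(−t/τ₂))/(τ₁ − τ₂)].
At t = 108: e^(−t/τ₁) = 0.060416, e^(−t/τ₂) = 2.7038e-05.
C₂ = 3.12·[1 − (38.482·0.060416 − 10.268·2.7038e-05)/(28.214)] = 3.12·0.91761 = 2.8629 mg/L.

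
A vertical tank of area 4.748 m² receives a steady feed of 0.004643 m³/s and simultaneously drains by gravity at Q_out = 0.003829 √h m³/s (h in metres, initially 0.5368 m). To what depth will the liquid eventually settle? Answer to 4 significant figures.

Level balance: A dh/dt = 0.004643 − 0.003829 √h. Setting dh/dt = 0:
Q_in = 0.003829 √h_ss ⇒ √h_ss = 0.004643/0.003829 = 1.21259.
h_ss = 1.21259² = 1.47037 m. (Since h₀ = 0.5368 m < h_ss, the level will rise toward this value.)

1.470 m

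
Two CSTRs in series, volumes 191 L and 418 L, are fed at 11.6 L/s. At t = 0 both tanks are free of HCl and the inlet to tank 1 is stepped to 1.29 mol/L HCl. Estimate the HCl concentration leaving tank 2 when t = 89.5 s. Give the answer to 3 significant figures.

1.10 mol/L

Species balance on tank i: dCᵢ/dt = (Cᵢ₋₁ − Cᵢ)/τᵢ with τᵢ = Vᵢ/Q.
τ₁ = 191/11.6 = 16.466 s; τ₂ = 418/11.6 = 36.034 s.
Tank 1: C₁ = C_in(1 − e^(−t/τ₁)). Tank 2 (τ₁ ≠ τ₂): C₂ = C_in[1 − (τ₁ e^(−t/τ₁) − τ₂ e^(−t/τ₂))/(τ₁ − τ₂)].
At t = 89.5: e^(−t/τ₁) = 0.0043586, e^(−t/τ₂) = 0.083431.
C₂ = 1.29·[1 − (16.466·0.0043586 − 36.034·0.083431)/(-19.569)] = 1.29·0.85004 = 1.0965 mol/L.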